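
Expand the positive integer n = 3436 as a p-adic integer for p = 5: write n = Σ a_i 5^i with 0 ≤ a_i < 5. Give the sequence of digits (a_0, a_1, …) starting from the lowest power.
(a_0, a_1, …) = (1, 2, 2, 2, 0, 1)

Repeated division by 5 gives the digits low-to-high: 3436 = 1 + 2·5^1 + 2·5^2 + 2·5^3 + 1·5^5. Digit sequence: (1, 2, 2, 2, 0, 1).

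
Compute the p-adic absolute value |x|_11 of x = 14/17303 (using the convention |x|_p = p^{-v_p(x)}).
|14/17303|_11 = 1331

Step 1 — compute v_11(x) by factoring powers of 11 out of the numerator and denominator: v_11(14/17303) = -3. Step 2 — apply |x|_p = p^{-v_p(x)} = 11^{3} = 1331.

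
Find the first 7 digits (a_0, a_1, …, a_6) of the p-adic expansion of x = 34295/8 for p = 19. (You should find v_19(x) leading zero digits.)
(a_0, …, a_6) = (0, 0, 0, 3, 7, 2, 7)

v_19(34295/8) = 3, so a_0 = ... = a_2 = 0. Factor out: x = 19^3 · u with u = 5/8 a unit in ℤ_19. Expand u iteratively via a_{v+i} = u_i mod 19, u_{i+1} = (u_i − a_{v+i})/19:
  u_0 = 5/8;  a_3 = 3;  u_1 = (u_0 − 3)/19 = -1/8
  u_1 = -1/8;  a_4 = 7;  u_2 = (u_1 − 7)/19 = -3/8
  u_2 = -3/8;  a_5 = 2;  u_3 = (u_2 − 2)/19 = -1/8
  u_3 = -1/8;  a_6 = 7;  u_4 = (u_3 − 7)/19 = -3/8
Digits: (0, 0, 0, 3, 7, 2, 7).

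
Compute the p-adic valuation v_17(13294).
v_17(13294) = 2

v_17(n) is the largest exponent k such that 17^k divides n. Factor out: 13294 = 17^2 · 46. (Sign doesn't affect v_p.) So v_17(13294) = 2.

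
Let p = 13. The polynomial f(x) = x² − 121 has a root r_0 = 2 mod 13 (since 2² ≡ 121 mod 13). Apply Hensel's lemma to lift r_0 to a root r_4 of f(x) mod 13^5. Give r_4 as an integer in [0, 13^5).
r_4 = 371282 (mod 371293)

Hensel's recurrence: r_{i+1} = r_i − f(r_i)·(f′(r_i))^{-1} mod 13^{i+2}, with f′(x) = 2x. Iterate:
  r_0 = 2 (mod 13)
  r_1 = 158 (mod 169)
  r_2 = 2186 (mod 2197)
  r_3 = 28550 (mod 28561)
  r_4 = 371282 (mod 371293)
Final: r_4 = 371282, and one checks f(r_4) ≡ 0 mod 13^5.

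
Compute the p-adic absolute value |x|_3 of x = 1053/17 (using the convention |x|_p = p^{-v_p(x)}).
|1053/17|_3 = 1/81

Step 1 — compute v_3(x) by factoring powers of 3 out of the numerator and denominator: v_3(1053/17) = 4. Step 2 — apply |x|_p = p^{-v_p(x)} = 3^{-4} = 1/81.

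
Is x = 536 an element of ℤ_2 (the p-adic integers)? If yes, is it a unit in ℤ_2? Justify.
x ∈ ℤ_2 but not a unit; v_2(x) = 3 > 0

ℤ_2 = {x ∈ ℚ_2 : v_2(x) ≥ 0} and ℤ_2^× = {x ∈ ℤ_2 : v_2(x) = 0}. Here v_2(536) = v_2(num) − v_2(den) = 3; compare against these criteria.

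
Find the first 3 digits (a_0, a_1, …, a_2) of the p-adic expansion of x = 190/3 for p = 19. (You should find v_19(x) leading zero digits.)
(a_0, …, a_2) = (0, 16, 12)

v_19(190/3) = 1, so a_0 = ... = a_0 = 0. Factor out: x = 19^1 · u with u = 10/3 a unit in ℤ_19. Expand u iteratively via a_{v+i} = u_i mod 19, u_{i+1} = (u_i − a_{v+i})/19:
  u_0 = 10/3;  a_1 = 16;  u_1 = (u_0 − 16)/19 = -2/3
  u_1 = -2/3;  a_2 = 12;  u_2 = (u_1 − 12)/19 = -2/3
Digits: (0, 16, 12).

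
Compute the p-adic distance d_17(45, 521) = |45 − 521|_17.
d_17(45, 521) = 1/17

Step 1 — x − y = 45 − 521 = -476. Step 2 — v_17(-476) = 1 (factor: -476 = −(17^1 · 28); the sign does not affect v_p). Step 3 — |x − y|_17 = 17^{-1} = 1/17.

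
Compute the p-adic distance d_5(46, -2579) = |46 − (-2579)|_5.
d_5(46, -2579) = 1/125

Step 1 — x − y = 46 − (-2579) = 2625. Step 2 — v_5(2625) = 3 (factor: 2625 = (5^3 · 21); the sign does not affect v_p). Step 3 — |x − y|_5 = 5^{-3} = 1/125.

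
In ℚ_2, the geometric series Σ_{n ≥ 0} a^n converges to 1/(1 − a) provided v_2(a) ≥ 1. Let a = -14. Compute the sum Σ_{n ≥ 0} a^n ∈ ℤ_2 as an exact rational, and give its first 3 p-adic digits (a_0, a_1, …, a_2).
Σ a^n = 1/(1 − a) = 1/15;  first 3 digits = (1, 1, 1)

v_2(a) = 1 ≥ 1, so the series converges in ℤ_2 to 1/(1 − a) = 1/(1 − (-14)) = 1/15. Expand this rational in ℤ_2: compute digits iteratively via d_i = x_i mod 2, x_{i+1} = (x_i − d_i)/2. The first 3 digits are (1, 1, 1).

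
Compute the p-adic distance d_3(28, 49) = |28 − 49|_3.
d_3(28, 49) = 1/3

Step 1 — x − y = 28 − 49 = -21. Step 2 — v_3(-21) = 1 (factor: -21 = −(3^1 · 7); the sign does not affect v_p). Step 3 — |x − y|_3 = 3^{-1} = 1/3.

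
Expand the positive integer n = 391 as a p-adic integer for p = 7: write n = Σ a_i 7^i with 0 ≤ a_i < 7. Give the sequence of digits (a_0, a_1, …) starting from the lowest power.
(a_0, a_1, …) = (6, 6, 0, 1)

Repeated division by 7 gives the digits low-to-high: 391 = 6 + 6·7^1 + 1·7^3. Digit sequence: (6, 6, 0, 1).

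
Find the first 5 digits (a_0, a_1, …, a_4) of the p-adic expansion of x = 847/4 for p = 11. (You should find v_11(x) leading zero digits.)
(a_0, …, a_4) = (0, 0, 10, 2, 8)

v_11(847/4) = 2, so a_0 = ... = a_1 = 0. Factor out: x = 11^2 · u with u = 7/4 a unit in ℤ_11. Expand u iteratively via a_{v+i} = u_i mod 11, u_{i+1} = (u_i − a_{v+i})/11:
  u_0 = 7/4;  a_2 = 10;  u_1 = (u_0 − 10)/11 = -3/4
  u_1 = -3/4;  a_3 = 2;  u_2 = (u_1 − 2)/11 = -1/4
  u_2 = -1/4;  a_4 = 8;  u_3 = (u_2 − 8)/11 = -3/4
Digits: (0, 0, 10, 2, 8).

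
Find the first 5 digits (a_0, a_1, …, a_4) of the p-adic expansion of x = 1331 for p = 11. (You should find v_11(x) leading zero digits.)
(a_0, …, a_4) = (0, 0, 0, 1, 0)

v_11(1331) = 3, so a_0 = ... = a_2 = 0. Factor out: x = 11^3 · u with u = 1 a unit in ℤ_11. Expand u iteratively via a_{v+i} = u_i mod 11, u_{i+1} = (u_i − a_{v+i})/11:
  u_0 = 1;  a_3 = 1;  u_1 = (u_0 − 1)/11 = 0
  u_1 = 0;  a_4 = 0;  u_2 = (u_1 − 0)/11 = 0
Digits: (0, 0, 0, 1, 0).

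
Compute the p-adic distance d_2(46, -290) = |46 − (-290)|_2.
d_2(46, -290) = 1/16

Step 1 — x − y = 46 − (-290) = 336. Step 2 — v_2(336) = 4 (factor: 336 = (2^4 · 21); the sign does not affect v_p). Step 3 — |x − y|_2 = 2^{-4} = 1/16.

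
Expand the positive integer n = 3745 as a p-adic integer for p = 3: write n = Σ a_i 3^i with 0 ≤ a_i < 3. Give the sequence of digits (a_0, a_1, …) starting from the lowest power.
(a_0, a_1, …) = (1, 0, 2, 0, 1, 0, 2, 1)

Repeated division by 3 gives the digits low-to-high: 3745 = 1 + 2·3^2 + 1·3^4 + 2·3^6 + 1·3^7. Digit sequence: (1, 0, 2, 0, 1, 0, 2, 1).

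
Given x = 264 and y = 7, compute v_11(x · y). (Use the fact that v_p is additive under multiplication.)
v_11(1848) = 1

v_p(x) = 1 (factor: 264 = 11^1 · 24); v_p(y) = 0 (factor: 7 = 11^0 · 7). Additivity: v_p(xy) = v_p(x) + v_p(y) = 1 + 0 = 1. (Direct check: xy = 1848 = 11^1 · (168).)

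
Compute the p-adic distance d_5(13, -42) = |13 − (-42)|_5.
d_5(13, -42) = 1/5

Step 1 — x − y = 13 − (-42) = 55. Step 2 — v_5(55) = 1 (factor: 55 = (5^1 · 11); the sign does not affect v_p). Step 3 — |x − y|_5 = 5^{-1} = 1/5.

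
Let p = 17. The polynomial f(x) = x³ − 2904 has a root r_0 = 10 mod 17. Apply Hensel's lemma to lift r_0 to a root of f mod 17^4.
r_3 = 78686 (mod 83521)

Hensel: r_{i+1} = r_i − f(r_i)/f′(r_i) mod 17^{i+2}, where f′(x) = 3x². Iterate:
  r_0 = 10 (mod 17)
  r_1 = 78 (mod 289)
  r_2 = 78 (mod 4913)
  r_3 = 78686 (mod 83521)
Final: r = 78686 with f(r) ≡ 0 mod 17^4.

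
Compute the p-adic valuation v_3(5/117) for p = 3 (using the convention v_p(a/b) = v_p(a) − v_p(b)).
v_3(5/117) = -2

Factor powers of 3 from the numerator and denominator of the reduced fraction: 5 = 3^0 · 5 and 117 = 3^2 · 13. Apply v_p(a/b) = v_p(a) − v_p(b): v_3(5/117) = 0 − 2 = -2.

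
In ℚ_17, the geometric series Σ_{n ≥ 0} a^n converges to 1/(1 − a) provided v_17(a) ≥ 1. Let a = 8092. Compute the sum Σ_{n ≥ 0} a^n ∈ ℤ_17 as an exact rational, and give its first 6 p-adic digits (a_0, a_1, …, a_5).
Σ a^n = 1/(1 − a) = -1/8091;  first 6 digits = (1, 0, 11, 1, 2, 12)

v_17(a) = 2 ≥ 1, so the series converges in ℤ_17 to 1/(1 − a) = 1/(1 − 8092) = -1/8091. Expand this rational in ℤ_17: compute digits iteratively via d_i = x_i mod 17, x_{i+1} = (x_i − d_i)/17. The first 6 digits are (1, 0, 11, 1, 2, 12).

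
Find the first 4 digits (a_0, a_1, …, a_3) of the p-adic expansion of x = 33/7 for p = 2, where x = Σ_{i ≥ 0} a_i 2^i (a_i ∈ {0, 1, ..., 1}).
(a_0, …, a_3) = (1, 1, 1, 0)

v_2(33/7) = 0 (numerator and denominator both coprime to 2), so x ∈ ℤ_2^×. Compute digits iteratively via a_i = x_i mod 2, x_{i+1} = (x_i − a_i)/2, with x_0 = x:
  x_0 = 33/7;  a_0 = 1;  x_1 = (x_0 − 1)/2 = 13/7
  x_1 = 13/7;  a_1 = 1;  x_2 = (x_1 − 1)/2 = 3/7
  x_2 = 3/7;  a_2 = 1;  x_3 = (x_2 − 1)/2 = -2/7
  x_3 = -2/7;  a_3 = 0;  x_4 = (x_3 − 0)/2 = -1/7
Digits: (1, 1, 1, 0).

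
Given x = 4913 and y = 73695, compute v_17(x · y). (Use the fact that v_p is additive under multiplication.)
v_17(362063535) = 6

v_p(x) = 3 (factor: 4913 = 17^3 · 1); v_p(y) = 3 (factor: 73695 = 17^3 · 15). Additivity: v_p(xy) = v_p(x) + v_p(y) = 3 + 3 = 6. (Direct check: xy = 362063535 = 17^6 · (15).)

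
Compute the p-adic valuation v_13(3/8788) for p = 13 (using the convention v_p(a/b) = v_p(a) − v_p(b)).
v_13(3/8788) = -3

Factor powers of 13 from the numerator and denominator of the reduced fraction: 3 = 13^0 · 3 and 8788 = 13^3 · 4. Apply v_p(a/b) = v_p(a) − v_p(b): v_13(3/8788) = 0 − 3 = -3.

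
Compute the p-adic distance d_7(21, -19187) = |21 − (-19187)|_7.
d_7(21, -19187) = 1/2401

Step 1 — x − y = 21 − (-19187) = 19208. Step 2 — v_7(19208) = 4 (factor: 19208 = (7^4 · 8); the sign does not affect v_p). Step 3 — |x − y|_7 = 7^{-4} = 1/2401.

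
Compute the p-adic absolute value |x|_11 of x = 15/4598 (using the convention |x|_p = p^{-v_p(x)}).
|15/4598|_11 = 121

Step 1 — compute v_11(x) by factoring powers of 11 out of the numerator and denominator: v_11(15/4598) = -2. Step 2 — apply |x|_p = p^{-v_p(x)} = 11^{2} = 121.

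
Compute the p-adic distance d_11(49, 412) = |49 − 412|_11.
d_11(49, 412) = 1/121

Step 1 — x − y = 49 − 412 = -363. Step 2 — v_11(-363) = 2 (factor: -363 = −(11^2 · 3); the sign does not affect v_p). Step 3 — |x − y|_11 = 11^{-2} = 1/121.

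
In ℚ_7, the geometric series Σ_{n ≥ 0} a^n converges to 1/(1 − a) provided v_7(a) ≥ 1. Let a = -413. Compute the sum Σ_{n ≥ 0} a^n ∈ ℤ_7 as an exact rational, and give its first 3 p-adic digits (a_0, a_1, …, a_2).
Σ a^n = 1/(1 − a) = 1/414;  first 3 digits = (1, 4, 0)

v_7(a) = 1 ≥ 1, so the series converges in ℤ_7 to 1/(1 − a) = 1/(1 − (-413)) = 1/414. Expand this rational in ℤ_7: compute digits iteratively via d_i = x_i mod 7, x_{i+1} = (x_i − d_i)/7. The first 3 digits are (1, 4, 0).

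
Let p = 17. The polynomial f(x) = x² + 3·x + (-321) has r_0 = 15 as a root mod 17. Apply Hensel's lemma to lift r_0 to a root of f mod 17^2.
r_1 = 253 (mod 289)

Hensel: r_{i+1} = r_i − f(r_i)·(f′(r_i))^{-1} mod 17^{i+2}, f′(x) = 2x + 3. Iterate:
  r_0 = 15 (mod 17)
  r_1 = 253 (mod 289)
Final: r = 253 satisfies f(r) ≡ 0 mod 17^2.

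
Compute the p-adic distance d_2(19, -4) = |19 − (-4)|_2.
d_2(19, -4) = 1

Step 1 — x − y = 19 − (-4) = 23. Step 2 — v_2(23) = 0 (factor: 23 = (2^0 · 23); the sign does not affect v_p). Step 3 — |x − y|_2 = 2^{0} = 1.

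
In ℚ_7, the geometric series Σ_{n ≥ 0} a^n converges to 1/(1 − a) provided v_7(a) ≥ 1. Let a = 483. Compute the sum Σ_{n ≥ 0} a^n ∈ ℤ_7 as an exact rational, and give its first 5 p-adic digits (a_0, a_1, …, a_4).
Σ a^n = 1/(1 − a) = -1/482;  first 5 digits = (1, 6, 3, 1, 2)

v_7(a) = 1 ≥ 1, so the series converges in ℤ_7 to 1/(1 − a) = 1/(1 − 483) = -1/482. Expand this rational in ℤ_7: compute digits iteratively via d_i = x_i mod 7, x_{i+1} = (x_i − d_i)/7. The first 5 digits are (1, 6, 3, 1, 2).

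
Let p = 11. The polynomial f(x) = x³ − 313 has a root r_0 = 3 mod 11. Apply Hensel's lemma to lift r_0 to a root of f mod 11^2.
r_1 = 36 (mod 121)

Hensel: r_{i+1} = r_i − f(r_i)/f′(r_i) mod 11^{i+2}, where f′(x) = 3x². Iterate:
  r_0 = 3 (mod 11)
  r_1 = 36 (mod 121)
Final: r = 36 with f(r) ≡ 0 mod 11^2.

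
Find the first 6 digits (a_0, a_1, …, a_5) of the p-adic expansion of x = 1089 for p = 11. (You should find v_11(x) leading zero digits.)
(a_0, …, a_5) = (0, 0, 9, 0, 0, 0)

v_11(1089) = 2, so a_0 = ... = a_1 = 0. Factor out: x = 11^2 · u with u = 9 a unit in ℤ_11. Expand u iteratively via a_{v+i} = u_i mod 11, u_{i+1} = (u_i − a_{v+i})/11:
  u_0 = 9;  a_2 = 9;  u_1 = (u_0 − 9)/11 = 0
  u_1 = 0;  a_3 = 0;  u_2 = (u_1 − 0)/11 = 0
  u_2 = 0;  a_4 = 0;  u_3 = (u_2 − 0)/11 = 0
  u_3 = 0;  a_5 = 0;  u_4 = (u_3 − 0)/11 = 0
Digits: (0, 0, 9, 0, 0, 0).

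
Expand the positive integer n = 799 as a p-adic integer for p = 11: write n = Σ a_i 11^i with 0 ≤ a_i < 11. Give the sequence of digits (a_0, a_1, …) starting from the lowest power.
(a_0, a_1, …) = (7, 6, 6)

Repeated division by 11 gives the digits low-to-high: 799 = 7 + 6·11^1 + 6·11^2. Digit sequence: (7, 6, 6).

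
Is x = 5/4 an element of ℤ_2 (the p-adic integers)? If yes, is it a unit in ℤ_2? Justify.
x ∉ ℤ_2 (v_2(x) = -2 < 0)

ℤ_2 = {x ∈ ℚ_2 : v_2(x) ≥ 0} and ℤ_2^× = {x ∈ ℤ_2 : v_2(x) = 0}. Here v_2(5/4) = v_2(num) − v_2(den) = -2; compare against these criteria.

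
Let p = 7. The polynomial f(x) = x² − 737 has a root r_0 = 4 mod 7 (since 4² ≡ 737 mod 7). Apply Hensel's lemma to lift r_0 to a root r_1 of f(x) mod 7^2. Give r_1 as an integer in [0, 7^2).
r_1 = 39 (mod 49)

Hensel's recurrence: r_{i+1} = r_i − f(r_i)·(f′(r_i))^{-1} mod 7^{i+2}, with f′(x) = 2x. Iterate:
  r_0 = 4 (mod 7)
  r_1 = 39 (mod 49)
Final: r_1 = 39, and one checks f(r_1) ≡ 0 mod 7^2.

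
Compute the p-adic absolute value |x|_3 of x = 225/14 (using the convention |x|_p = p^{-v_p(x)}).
|225/14|_3 = 1/9

Step 1 — compute v_3(x) by factoring powers of 3 out of the numerator and denominator: v_3(225/14) = 2. Step 2 — apply |x|_p = p^{-v_p(x)} = 3^{-2} = 1/9.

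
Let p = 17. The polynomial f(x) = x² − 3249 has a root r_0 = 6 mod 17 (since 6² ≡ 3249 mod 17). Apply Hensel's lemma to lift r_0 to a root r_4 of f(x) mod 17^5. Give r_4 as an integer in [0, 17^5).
r_4 = 57 (mod 1419857)

Hensel's recurrence: r_{i+1} = r_i − f(r_i)·(f′(r_i))^{-1} mod 17^{i+2}, with f′(x) = 2x. Iterate:
  r_0 = 6 (mod 17)
  r_1 = 57 (mod 289)
  r_2 = 57 (mod 4913)
  r_3 = 57 (mod 83521)
  r_4 = 57 (mod 1419857)
Final: r_4 = 57, and one checks f(r_4) ≡ 0 mod 17^5.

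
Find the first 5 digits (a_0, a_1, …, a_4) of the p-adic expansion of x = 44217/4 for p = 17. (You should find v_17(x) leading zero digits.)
(a_0, …, a_4) = (0, 0, 0, 15, 12)

v_17(44217/4) = 3, so a_0 = ... = a_2 = 0. Factor out: x = 17^3 · u with u = 9/4 a unit in ℤ_17. Expand u iteratively via a_{v+i} = u_i mod 17, u_{i+1} = (u_i − a_{v+i})/17:
  u_0 = 9/4;  a_3 = 15;  u_1 = (u_0 − 15)/17 = -3/4
  u_1 = -3/4;  a_4 = 12;  u_2 = (u_1 − 12)/17 = -3/4
Digits: (0, 0, 0, 15, 12).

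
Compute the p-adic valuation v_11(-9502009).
v_11(-9502009) = 5

v_11(n) is the largest exponent k such that 11^k divides n. Factor out: -9502009 = -11^5 · 59. (Sign doesn't affect v_p.) So v_11(-9502009) = 5.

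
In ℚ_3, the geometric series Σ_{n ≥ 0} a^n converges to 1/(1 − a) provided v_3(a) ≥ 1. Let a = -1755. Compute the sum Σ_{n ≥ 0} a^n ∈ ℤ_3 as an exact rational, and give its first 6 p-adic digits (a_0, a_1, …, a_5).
Σ a^n = 1/(1 − a) = 1/1756;  first 6 digits = (1, 0, 0, 1, 2, 1)

v_3(a) = 3 ≥ 1, so the series converges in ℤ_3 to 1/(1 − a) = 1/(1 − (-1755)) = 1/1756. Expand this rational in ℤ_3: compute digits iteratively via d_i = x_i mod 3, x_{i+1} = (x_i − d_i)/3. The first 6 digits are (1, 0, 0, 1, 2, 1).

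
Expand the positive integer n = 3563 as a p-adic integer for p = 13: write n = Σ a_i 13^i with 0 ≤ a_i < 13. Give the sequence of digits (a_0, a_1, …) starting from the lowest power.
(a_0, a_1, …) = (1, 1, 8, 1)

Repeated division by 13 gives the digits low-to-high: 3563 = 1 + 1·13^1 + 8·13^2 + 1·13^3. Digit sequence: (1, 1, 8, 1).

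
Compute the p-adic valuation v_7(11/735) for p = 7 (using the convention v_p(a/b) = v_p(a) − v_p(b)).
v_7(11/735) = -2

Factor powers of 7 from the numerator and denominator of the reduced fraction: 11 = 7^0 · 11 and 735 = 7^2 · 15. Apply v_p(a/b) = v_p(a) − v_p(b): v_7(11/735) = 0 − 2 = -2.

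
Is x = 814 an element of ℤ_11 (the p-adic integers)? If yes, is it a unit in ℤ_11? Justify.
x ∈ ℤ_11 but not a unit; v_11(x) = 1 > 0

ℤ_11 = {x ∈ ℚ_11 : v_11(x) ≥ 0} and ℤ_11^× = {x ∈ ℤ_11 : v_11(x) = 0}. Here v_11(814) = v_11(num) − v_11(den) = 1; compare against these criteria.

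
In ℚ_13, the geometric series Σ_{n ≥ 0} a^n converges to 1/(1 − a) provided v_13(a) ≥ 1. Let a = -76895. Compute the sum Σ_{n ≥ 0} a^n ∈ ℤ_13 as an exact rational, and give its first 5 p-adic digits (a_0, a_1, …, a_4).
Σ a^n = 1/(1 − a) = 1/76896;  first 5 digits = (1, 0, 0, 4, 10)

v_13(a) = 3 ≥ 1, so the series converges in ℤ_13 to 1/(1 − a) = 1/(1 − (-76895)) = 1/76896. Expand this rational in ℤ_13: compute digits iteratively via d_i = x_i mod 13, x_{i+1} = (x_i − d_i)/13. The first 5 digits are (1, 0, 0, 4, 10).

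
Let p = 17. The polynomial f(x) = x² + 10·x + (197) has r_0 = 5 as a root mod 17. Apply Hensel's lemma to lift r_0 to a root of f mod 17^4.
r_3 = 76114 (mod 83521)

Hensel: r_{i+1} = r_i − f(r_i)·(f′(r_i))^{-1} mod 17^{i+2}, f′(x) = 2x + 10. Iterate:
  r_0 = 5 (mod 17)
  r_1 = 107 (mod 289)
  r_2 = 2419 (mod 4913)
  r_3 = 76114 (mod 83521)
Final: r = 76114 satisfies f(r) ≡ 0 mod 17^4.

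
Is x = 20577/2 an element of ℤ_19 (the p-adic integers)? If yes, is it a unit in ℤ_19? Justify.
x ∈ ℤ_19 but not a unit; v_19(x) = 3 > 0

ℤ_19 = {x ∈ ℚ_19 : v_19(x) ≥ 0} and ℤ_19^× = {x ∈ ℤ_19 : v_19(x) = 0}. Here v_19(20577/2) = v_19(num) − v_19(den) = 3; compare against these criteria.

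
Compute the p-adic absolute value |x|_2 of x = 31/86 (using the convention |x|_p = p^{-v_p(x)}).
|31/86|_2 = 2

Step 1 — compute v_2(x) by factoring powers of 2 out of the numerator and denominator: v_2(31/86) = -1. Step 2 — apply |x|_p = p^{-v_p(x)} = 2^{1} = 2.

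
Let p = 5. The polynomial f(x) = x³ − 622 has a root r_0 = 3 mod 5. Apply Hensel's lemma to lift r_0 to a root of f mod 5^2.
r_1 = 13 (mod 25)

Hensel: r_{i+1} = r_i − f(r_i)/f′(r_i) mod 5^{i+2}, where f′(x) = 3x². Iterate:
  r_0 = 3 (mod 5)
  r_1 = 13 (mod 25)
Final: r = 13 with f(r) ≡ 0 mod 5^2.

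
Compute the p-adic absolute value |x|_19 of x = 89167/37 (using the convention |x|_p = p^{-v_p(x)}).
|89167/37|_19 = 1/6859

Step 1 — compute v_19(x) by factoring powers of 19 out of the numerator and denominator: v_19(89167/37) = 3. Step 2 — apply |x|_p = p^{-v_p(x)} = 19^{-3} = 1/6859.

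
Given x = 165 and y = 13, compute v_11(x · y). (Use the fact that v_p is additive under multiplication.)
v_11(2145) = 1

v_p(x) = 1 (factor: 165 = 11^1 · 15); v_p(y) = 0 (factor: 13 = 11^0 · 13). Additivity: v_p(xy) = v_p(x) + v_p(y) = 1 + 0 = 1. (Direct check: xy = 2145 = 11^1 · (195).)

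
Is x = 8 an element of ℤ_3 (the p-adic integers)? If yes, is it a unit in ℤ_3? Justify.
x ∈ ℤ_3^× (unit); v_3(x) = 0

ℤ_3 = {x ∈ ℚ_3 : v_3(x) ≥ 0} and ℤ_3^× = {x ∈ ℤ_3 : v_3(x) = 0}. Here v_3(8) = v_3(num) − v_3(den) = 0; compare against these criteria.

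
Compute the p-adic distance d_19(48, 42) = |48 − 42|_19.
d_19(48, 42) = 1

Step 1 — x − y = 48 − 42 = 6. Step 2 — v_19(6) = 0 (factor: 6 = (19^0 · 6); the sign does not affect v_p). Step 3 — |x − y|_19 = 19^{0} = 1.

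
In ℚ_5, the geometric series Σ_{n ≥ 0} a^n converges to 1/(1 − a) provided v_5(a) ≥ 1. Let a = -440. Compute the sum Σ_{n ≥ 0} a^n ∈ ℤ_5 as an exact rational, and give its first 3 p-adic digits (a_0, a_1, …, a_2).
Σ a^n = 1/(1 − a) = 1/441;  first 3 digits = (1, 2, 1)

v_5(a) = 1 ≥ 1, so the series converges in ℤ_5 to 1/(1 − a) = 1/(1 − (-440)) = 1/441. Expand this rational in ℤ_5: compute digits iteratively via d_i = x_i mod 5, x_{i+1} = (x_i − d_i)/5. The first 3 digits are (1, 2, 1).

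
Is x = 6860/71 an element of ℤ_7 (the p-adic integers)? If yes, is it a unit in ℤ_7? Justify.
x ∈ ℤ_7 but not a unit; v_7(x) = 3 > 0

ℤ_7 = {x ∈ ℚ_7 : v_7(x) ≥ 0} and ℤ_7^× = {x ∈ ℤ_7 : v_7(x) = 0}. Here v_7(6860/71) = v_7(num) − v_7(den) = 3; compare against these criteria.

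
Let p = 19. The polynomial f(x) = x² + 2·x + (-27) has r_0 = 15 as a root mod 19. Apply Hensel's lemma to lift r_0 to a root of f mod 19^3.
r_2 = 5107 (mod 6859)

Hensel: r_{i+1} = r_i − f(r_i)·(f′(r_i))^{-1} mod 19^{i+2}, f′(x) = 2x + 2. Iterate:
  r_0 = 15 (mod 19)
  r_1 = 53 (mod 361)
  r_2 = 5107 (mod 6859)
Final: r = 5107 satisfies f(r) ≡ 0 mod 19^3.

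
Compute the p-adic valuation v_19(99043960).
v_19(99043960) = 5

v_19(n) is the largest exponent k such that 19^k divides n. Factor out: 99043960 = 19^5 · 40. (Sign doesn't affect v_p.) So v_19(99043960) = 5.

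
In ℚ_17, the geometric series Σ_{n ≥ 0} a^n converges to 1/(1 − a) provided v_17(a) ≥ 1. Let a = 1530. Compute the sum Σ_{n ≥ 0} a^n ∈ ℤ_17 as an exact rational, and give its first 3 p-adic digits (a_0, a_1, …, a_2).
Σ a^n = 1/(1 − a) = -1/1529;  first 3 digits = (1, 5, 13)

v_17(a) = 1 ≥ 1, so the series converges in ℤ_17 to 1/(1 − a) = 1/(1 − 1530) = -1/1529. Expand this rational in ℤ_17: compute digits iteratively via d_i = x_i mod 17, x_{i+1} = (x_i − d_i)/17. The first 3 digits are (1, 5, 13).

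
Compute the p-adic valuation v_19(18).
v_19(18) = 0

v_19(n) is the largest exponent k such that 19^k divides n. Factor out: 18 = 19^0 · 18. (Sign doesn't affect v_p.) So v_19(18) = 0.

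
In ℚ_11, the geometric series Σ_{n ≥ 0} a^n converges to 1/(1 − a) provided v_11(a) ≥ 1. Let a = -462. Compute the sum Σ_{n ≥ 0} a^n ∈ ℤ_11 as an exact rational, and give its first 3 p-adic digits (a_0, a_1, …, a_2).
Σ a^n = 1/(1 − a) = 1/463;  first 3 digits = (1, 2, 0)

v_11(a) = 1 ≥ 1, so the series converges in ℤ_11 to 1/(1 − a) = 1/(1 − (-462)) = 1/463. Expand this rational in ℤ_11: compute digits iteratively via d_i = x_i mod 11, x_{i+1} = (x_i − d_i)/11. The first 3 digits are (1, 2, 0).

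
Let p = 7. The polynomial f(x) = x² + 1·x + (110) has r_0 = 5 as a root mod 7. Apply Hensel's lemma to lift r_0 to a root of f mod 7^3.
r_2 = 68 (mod 343)

Hensel: r_{i+1} = r_i − f(r_i)·(f′(r_i))^{-1} mod 7^{i+2}, f′(x) = 2x + 1. Iterate:
  r_0 = 5 (mod 7)
  r_1 = 19 (mod 49)
  r_2 = 68 (mod 343)
Final: r = 68 satisfies f(r) ≡ 0 mod 7^3.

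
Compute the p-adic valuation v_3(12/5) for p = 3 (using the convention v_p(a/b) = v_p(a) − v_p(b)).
v_3(12/5) = 1

Factor powers of 3 from the numerator and denominator of the reduced fraction: 12 = 3^1 · 4 and 5 = 3^0 · 5. Apply v_p(a/b) = v_p(a) − v_p(b): v_3(12/5) = 1 − 0 = 1.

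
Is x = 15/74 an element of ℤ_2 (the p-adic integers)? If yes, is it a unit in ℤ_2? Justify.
x ∉ ℤ_2 (v_2(x) = -1 < 0)

ℤ_2 = {x ∈ ℚ_2 : v_2(x) ≥ 0} and ℤ_2^× = {x ∈ ℤ_2 : v_2(x) = 0}. Here v_2(15/74) = v_2(num) − v_2(den) = -1; compare against these criteria.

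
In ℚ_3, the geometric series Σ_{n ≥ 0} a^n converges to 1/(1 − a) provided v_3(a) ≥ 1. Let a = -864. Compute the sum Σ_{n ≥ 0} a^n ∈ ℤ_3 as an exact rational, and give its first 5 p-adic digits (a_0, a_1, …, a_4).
Σ a^n = 1/(1 − a) = 1/865;  first 5 digits = (1, 0, 0, 1, 1)

v_3(a) = 3 ≥ 1, so the series converges in ℤ_3 to 1/(1 − a) = 1/(1 − (-864)) = 1/865. Expand this rational in ℤ_3: compute digits iteratively via d_i = x_i mod 3, x_{i+1} = (x_i − d_i)/3. The first 5 digits are (1, 0, 0, 1, 1).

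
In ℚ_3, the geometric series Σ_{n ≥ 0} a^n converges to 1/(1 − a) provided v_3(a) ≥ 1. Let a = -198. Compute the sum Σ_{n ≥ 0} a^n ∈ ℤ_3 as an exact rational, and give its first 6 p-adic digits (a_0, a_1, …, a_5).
Σ a^n = 1/(1 − a) = 1/199;  first 6 digits = (1, 0, 2, 1, 1, 1)

v_3(a) = 2 ≥ 1, so the series converges in ℤ_3 to 1/(1 − a) = 1/(1 − (-198)) = 1/199. Expand this rational in ℤ_3: compute digits iteratively via d_i = x_i mod 3, x_{i+1} = (x_i − d_i)/3. The first 6 digits are (1, 0, 2, 1, 1, 1).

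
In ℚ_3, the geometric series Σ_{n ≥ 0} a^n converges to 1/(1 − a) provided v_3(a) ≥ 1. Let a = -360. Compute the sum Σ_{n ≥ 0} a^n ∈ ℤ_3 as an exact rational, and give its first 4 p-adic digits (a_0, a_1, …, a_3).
Σ a^n = 1/(1 − a) = 1/361;  first 4 digits = (1, 0, 2, 1)

v_3(a) = 2 ≥ 1, so the series converges in ℤ_3 to 1/(1 − a) = 1/(1 − (-360)) = 1/361. Expand this rational in ℤ_3: compute digits iteratively via d_i = x_i mod 3, x_{i+1} = (x_i − d_i)/3. The first 4 digits are (1, 0, 2, 1).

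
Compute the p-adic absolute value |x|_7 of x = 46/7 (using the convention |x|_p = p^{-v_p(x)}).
|46/7|_7 = 7

Step 1 — compute v_7(x) by factoring powers of 7 out of the numerator and denominator: v_7(46/7) = -1. Step 2 — apply |x|_p = p^{-v_p(x)} = 7^{1} = 7.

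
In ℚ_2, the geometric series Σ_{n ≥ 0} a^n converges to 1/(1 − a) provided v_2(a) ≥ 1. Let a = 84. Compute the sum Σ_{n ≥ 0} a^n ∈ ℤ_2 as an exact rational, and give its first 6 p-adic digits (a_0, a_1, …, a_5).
Σ a^n = 1/(1 − a) = -1/83;  first 6 digits = (1, 0, 1, 0, 0, 1)

v_2(a) = 2 ≥ 1, so the series converges in ℤ_2 to 1/(1 − a) = 1/(1 − 84) = -1/83. Expand this rational in ℤ_2: compute digits iteratively via d_i = x_i mod 2, x_{i+1} = (x_i − d_i)/2. The first 6 digits are (1, 0, 1, 0, 0, 1).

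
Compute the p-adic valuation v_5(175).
v_5(175) = 2

v_5(n) is the largest exponent k such that 5^k divides n. Factor out: 175 = 5^2 · 7. (Sign doesn't affect v_p.) So v_5(175) = 2.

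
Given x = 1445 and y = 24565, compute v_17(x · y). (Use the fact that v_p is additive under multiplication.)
v_17(35496425) = 5

v_p(x) = 2 (factor: 1445 = 17^2 · 5); v_p(y) = 3 (factor: 24565 = 17^3 · 5). Additivity: v_p(xy) = v_p(x) + v_p(y) = 2 + 3 = 5. (Direct check: xy = 35496425 = 17^5 · (25).)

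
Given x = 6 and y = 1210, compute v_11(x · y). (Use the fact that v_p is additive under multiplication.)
v_11(7260) = 2

v_p(x) = 0 (factor: 6 = 11^0 · 6); v_p(y) = 2 (factor: 1210 = 11^2 · 10). Additivity: v_p(xy) = v_p(x) + v_p(y) = 0 + 2 = 2. (Direct check: xy = 7260 = 11^2 · (60).)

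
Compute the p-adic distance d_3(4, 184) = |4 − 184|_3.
d_3(4, 184) = 1/9

Step 1 — x − y = 4 − 184 = -180. Step 2 — v_3(-180) = 2 (factor: -180 = −(3^2 · 20); the sign does not affect v_p). Step 3 — |x − y|_3 = 3^{-2} = 1/9.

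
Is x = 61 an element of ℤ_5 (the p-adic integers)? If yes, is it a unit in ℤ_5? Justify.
x ∈ ℤ_5^× (unit); v_5(x) = 0

ℤ_5 = {x ∈ ℚ_5 : v_5(x) ≥ 0} and ℤ_5^× = {x ∈ ℤ_5 : v_5(x) = 0}. Here v_5(61) = v_5(num) − v_5(den) = 0; compare against these criteria.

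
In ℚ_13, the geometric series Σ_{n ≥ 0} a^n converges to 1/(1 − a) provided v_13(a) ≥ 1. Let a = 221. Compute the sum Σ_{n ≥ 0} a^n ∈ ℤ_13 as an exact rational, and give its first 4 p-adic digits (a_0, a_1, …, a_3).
Σ a^n = 1/(1 − a) = -1/220;  first 4 digits = (1, 4, 4, 8)

v_13(a) = 1 ≥ 1, so the series converges in ℤ_13 to 1/(1 − a) = 1/(1 − 221) = -1/220. Expand this rational in ℤ_13: compute digits iteratively via d_i = x_i mod 13, x_{i+1} = (x_i − d_i)/13. The first 4 digits are (1, 4, 4, 8).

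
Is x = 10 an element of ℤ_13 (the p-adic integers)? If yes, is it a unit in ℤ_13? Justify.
x ∈ ℤ_13^× (unit); v_13(x) = 0

ℤ_13 = {x ∈ ℚ_13 : v_13(x) ≥ 0} and ℤ_13^× = {x ∈ ℤ_13 : v_13(x) = 0}. Here v_13(10) = v_13(num) − v_13(den) = 0; compare against these criteria.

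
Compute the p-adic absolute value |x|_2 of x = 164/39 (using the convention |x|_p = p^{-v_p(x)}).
|164/39|_2 = 1/4

Step 1 — compute v_2(x) by factoring powers of 2 out of the numerator and denominator: v_2(164/39) = 2. Step 2 — apply |x|_p = p^{-v_p(x)} = 2^{-2} = 1/4.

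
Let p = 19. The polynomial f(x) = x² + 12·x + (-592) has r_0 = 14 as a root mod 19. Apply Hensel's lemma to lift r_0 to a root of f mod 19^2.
r_1 = 128 (mod 361)

Hensel: r_{i+1} = r_i − f(r_i)·(f′(r_i))^{-1} mod 19^{i+2}, f′(x) = 2x + 12. Iterate:
  r_0 = 14 (mod 19)
  r_1 = 128 (mod 361)
Final: r = 128 satisfies f(r) ≡ 0 mod 19^2.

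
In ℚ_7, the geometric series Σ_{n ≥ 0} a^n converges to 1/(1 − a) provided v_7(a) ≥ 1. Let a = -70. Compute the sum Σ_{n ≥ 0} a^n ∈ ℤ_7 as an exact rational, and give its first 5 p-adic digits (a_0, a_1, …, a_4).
Σ a^n = 1/(1 − a) = 1/71;  first 5 digits = (1, 4, 0, 1, 3)

v_7(a) = 1 ≥ 1, so the series converges in ℤ_7 to 1/(1 − a) = 1/(1 − (-70)) = 1/71. Expand this rational in ℤ_7: compute digits iteratively via d_i = x_i mod 7, x_{i+1} = (x_i − d_i)/7. The first 5 digits are (1, 4, 0, 1, 3).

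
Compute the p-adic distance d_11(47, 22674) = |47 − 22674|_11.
d_11(47, 22674) = 1/1331

Step 1 — x − y = 47 − 22674 = -22627. Step 2 — v_11(-22627) = 3 (factor: -22627 = −(11^3 · 17); the sign does not affect v_p). Step 3 — |x − y|_11 = 11^{-3} = 1/1331.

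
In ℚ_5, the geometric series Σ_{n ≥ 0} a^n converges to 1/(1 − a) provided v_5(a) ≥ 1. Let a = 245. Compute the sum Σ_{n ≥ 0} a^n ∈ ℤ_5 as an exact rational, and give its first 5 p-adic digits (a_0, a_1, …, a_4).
Σ a^n = 1/(1 − a) = -1/244;  first 5 digits = (1, 4, 0, 1, 2)

v_5(a) = 1 ≥ 1, so the series converges in ℤ_5 to 1/(1 − a) = 1/(1 − 245) = -1/244. Expand this rational in ℤ_5: compute digits iteratively via d_i = x_i mod 5, x_{i+1} = (x_i − d_i)/5. The first 5 digits are (1, 4, 0, 1, 2).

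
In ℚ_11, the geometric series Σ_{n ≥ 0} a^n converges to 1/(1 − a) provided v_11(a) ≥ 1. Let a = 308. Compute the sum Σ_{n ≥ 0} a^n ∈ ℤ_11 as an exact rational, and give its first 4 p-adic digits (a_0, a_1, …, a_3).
Σ a^n = 1/(1 − a) = -1/307;  first 4 digits = (1, 6, 5, 1)

v_11(a) = 1 ≥ 1, so the series converges in ℤ_11 to 1/(1 − a) = 1/(1 − 308) = -1/307. Expand this rational in ℤ_11: compute digits iteratively via d_i = x_i mod 11, x_{i+1} = (x_i − d_i)/11. The first 4 digits are (1, 6, 5, 1).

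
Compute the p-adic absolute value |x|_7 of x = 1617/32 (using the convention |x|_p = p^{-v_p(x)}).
|1617/32|_7 = 1/49

Step 1 — compute v_7(x) by factoring powers of 7 out of the numerator and denominator: v_7(1617/32) = 2. Step 2 — apply |x|_p = p^{-v_p(x)} = 7^{-2} = 1/49.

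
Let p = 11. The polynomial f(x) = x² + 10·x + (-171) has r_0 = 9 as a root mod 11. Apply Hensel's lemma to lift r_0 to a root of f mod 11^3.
r_2 = 9 (mod 1331)

Hensel: r_{i+1} = r_i − f(r_i)·(f′(r_i))^{-1} mod 11^{i+2}, f′(x) = 2x + 10. Iterate:
  r_0 = 9 (mod 11)
  r_1 = 9 (mod 121)
  r_2 = 9 (mod 1331)
Final: r = 9 satisfies f(r) ≡ 0 mod 11^3.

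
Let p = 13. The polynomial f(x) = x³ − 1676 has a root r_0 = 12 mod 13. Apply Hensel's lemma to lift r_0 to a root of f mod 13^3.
r_2 = 1065 (mod 2197)

Hensel: r_{i+1} = r_i − f(r_i)/f′(r_i) mod 13^{i+2}, where f′(x) = 3x². Iterate:
  r_0 = 12 (mod 13)
  r_1 = 51 (mod 169)
  r_2 = 1065 (mod 2197)
Final: r = 1065 with f(r) ≡ 0 mod 13^3.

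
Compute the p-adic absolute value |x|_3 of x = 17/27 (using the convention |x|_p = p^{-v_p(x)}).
|17/27|_3 = 27

Step 1 — compute v_3(x) by factoring powers of 3 out of the numerator and denominator: v_3(17/27) = -3. Step 2 — apply |x|_p = p^{-v_p(x)} = 3^{3} = 27.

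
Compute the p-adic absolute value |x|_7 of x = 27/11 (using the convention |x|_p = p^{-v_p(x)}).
|27/11|_7 = 1

Step 1 — compute v_7(x) by factoring powers of 7 out of the numerator and denominator: v_7(27/11) = 0. Step 2 — apply |x|_p = p^{-v_p(x)} = 7^{0} = 1.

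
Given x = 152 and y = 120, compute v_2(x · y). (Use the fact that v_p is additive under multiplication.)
v_2(18240) = 6

v_p(x) = 3 (factor: 152 = 2^3 · 19); v_p(y) = 3 (factor: 120 = 2^3 · 15). Additivity: v_p(xy) = v_p(x) + v_p(y) = 3 + 3 = 6. (Direct check: xy = 18240 = 2^6 · (285).)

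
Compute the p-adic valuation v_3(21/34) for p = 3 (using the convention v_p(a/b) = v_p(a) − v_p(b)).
v_3(21/34) = 1

Factor powers of 3 from the numerator and denominator of the reduced fraction: 21 = 3^1 · 7 and 34 = 3^0 · 34. Apply v_p(a/b) = v_p(a) − v_p(b): v_3(21/34) = 1 − 0 = 1.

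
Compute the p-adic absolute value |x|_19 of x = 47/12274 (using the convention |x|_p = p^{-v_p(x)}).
|47/12274|_19 = 361

Step 1 — compute v_19(x) by factoring powers of 19 out of the numerator and denominator: v_19(47/12274) = -2. Step 2 — apply |x|_p = p^{-v_p(x)} = 19^{2} = 361.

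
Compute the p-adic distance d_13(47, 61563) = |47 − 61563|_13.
d_13(47, 61563) = 1/2197

Step 1 — x − y = 47 − 61563 = -61516. Step 2 — v_13(-61516) = 3 (factor: -61516 = −(13^3 · 28); the sign does not affect v_p). Step 3 — |x − y|_13 = 13^{-3} = 1/2197.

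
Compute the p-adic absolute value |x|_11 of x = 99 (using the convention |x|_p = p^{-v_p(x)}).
|99|_11 = 1/11

Step 1 — compute v_11(x) by factoring powers of 11 out of the numerator and denominator: v_11(99) = 1. Step 2 — apply |x|_p = p^{-v_p(x)} = 11^{-1} = 1/11.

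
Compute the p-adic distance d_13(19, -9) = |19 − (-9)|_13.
d_13(19, -9) = 1

Step 1 — x − y = 19 − (-9) = 28. Step 2 — v_13(28) = 0 (factor: 28 = (13^0 · 28); the sign does not affect v_p). Step 3 — |x − y|_13 = 13^{0} = 1.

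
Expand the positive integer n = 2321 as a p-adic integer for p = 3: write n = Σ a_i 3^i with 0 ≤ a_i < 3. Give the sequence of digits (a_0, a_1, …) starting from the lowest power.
(a_0, a_1, …) = (2, 2, 2, 1, 1, 0, 0, 1)

Repeated division by 3 gives the digits low-to-high: 2321 = 2 + 2·3^1 + 2·3^2 + 1·3^3 + 1·3^4 + 1·3^7. Digit sequence: (2, 2, 2, 1, 1, 0, 0, 1).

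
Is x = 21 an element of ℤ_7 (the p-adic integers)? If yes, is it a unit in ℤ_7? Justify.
x ∈ ℤ_7 but not a unit; v_7(x) = 1 > 0

ℤ_7 = {x ∈ ℚ_7 : v_7(x) ≥ 0} and ℤ_7^× = {x ∈ ℤ_7 : v_7(x) = 0}. Here v_7(21) = v_7(num) − v_7(den) = 1; compare against these criteria.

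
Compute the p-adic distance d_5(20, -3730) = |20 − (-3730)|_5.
d_5(20, -3730) = 1/625

Step 1 — x − y = 20 − (-3730) = 3750. Step 2 — v_5(3750) = 4 (factor: 3750 = (5^4 · 6); the sign does not affect v_p). Step 3 — |x − y|_5 = 5^{-4} = 1/625.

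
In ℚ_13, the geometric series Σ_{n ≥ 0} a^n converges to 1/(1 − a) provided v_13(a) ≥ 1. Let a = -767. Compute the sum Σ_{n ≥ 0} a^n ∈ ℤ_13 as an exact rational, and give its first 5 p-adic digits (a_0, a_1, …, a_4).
Σ a^n = 1/(1 − a) = 1/768;  first 5 digits = (1, 6, 5, 2, 0)

v_13(a) = 1 ≥ 1, so the series converges in ℤ_13 to 1/(1 − a) = 1/(1 − (-767)) = 1/768. Expand this rational in ℤ_13: compute digits iteratively via d_i = x_i mod 13, x_{i+1} = (x_i − d_i)/13. The first 5 digits are (1, 6, 5, 2, 0).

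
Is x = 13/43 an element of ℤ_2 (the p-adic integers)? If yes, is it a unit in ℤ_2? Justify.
x ∈ ℤ_2^× (unit); v_2(x) = 0

ℤ_2 = {x ∈ ℚ_2 : v_2(x) ≥ 0} and ℤ_2^× = {x ∈ ℤ_2 : v_2(x) = 0}. Here v_2(13/43) = v_2(num) − v_2(den) = 0; compare against these criteria.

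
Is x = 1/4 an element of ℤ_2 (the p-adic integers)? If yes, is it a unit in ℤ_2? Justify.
x ∉ ℤ_2 (v_2(x) = -2 < 0)

ℤ_2 = {x ∈ ℚ_2 : v_2(x) ≥ 0} and ℤ_2^× = {x ∈ ℤ_2 : v_2(x) = 0}. Here v_2(1/4) = v_2(num) − v_2(den) = -2; compare against these criteria.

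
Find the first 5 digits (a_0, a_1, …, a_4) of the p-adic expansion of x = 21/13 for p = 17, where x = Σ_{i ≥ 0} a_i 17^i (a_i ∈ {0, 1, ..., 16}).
(a_0, …, a_4) = (16, 7, 10, 2, 9)

v_17(21/13) = 0 (numerator and denominator both coprime to 17), so x ∈ ℤ_17^×. Compute digits iteratively via a_i = x_i mod 17, x_{i+1} = (x_i − a_i)/17, with x_0 = x:
  x_0 = 21/13;  a_0 = 16;  x_1 = (x_0 − 16)/17 = -11/13
  x_1 = -11/13;  a_1 = 7;  x_2 = (x_1 − 7)/17 = -6/13
  x_2 = -6/13;  a_2 = 10;  x_3 = (x_2 − 10)/17 = -8/13
  x_3 = -8/13;  a_3 = 2;  x_4 = (x_3 − 2)/17 = -2/13
  x_4 = -2/13;  a_4 = 9;  x_5 = (x_4 − 9)/17 = -7/13
Digits: (16, 7, 10, 2, 9).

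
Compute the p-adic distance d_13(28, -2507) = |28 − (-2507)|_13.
d_13(28, -2507) = 1/169

Step 1 — x − y = 28 − (-2507) = 2535. Step 2 — v_13(2535) = 2 (factor: 2535 = (13^2 · 15); the sign does not affect v_p). Step 3 — |x − y|_13 = 13^{-2} = 1/169.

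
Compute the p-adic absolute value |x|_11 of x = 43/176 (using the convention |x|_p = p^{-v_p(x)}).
|43/176|_11 = 11

Step 1 — compute v_11(x) by factoring powers of 11 out of the numerator and denominator: v_11(43/176) = -1. Step 2 — apply |x|_p = p^{-v_p(x)} = 11^{1} = 11.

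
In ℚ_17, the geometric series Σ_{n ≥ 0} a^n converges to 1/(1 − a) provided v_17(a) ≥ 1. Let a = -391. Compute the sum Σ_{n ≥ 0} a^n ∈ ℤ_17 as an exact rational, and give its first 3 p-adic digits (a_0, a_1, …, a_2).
Σ a^n = 1/(1 − a) = 1/392;  first 3 digits = (1, 11, 0)

v_17(a) = 1 ≥ 1, so the series converges in ℤ_17 to 1/(1 − a) = 1/(1 − (-391)) = 1/392. Expand this rational in ℤ_17: compute digits iteratively via d_i = x_i mod 17, x_{i+1} = (x_i − d_i)/17. The first 3 digits are (1, 11, 0).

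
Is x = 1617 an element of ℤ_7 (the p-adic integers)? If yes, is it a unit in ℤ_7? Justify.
x ∈ ℤ_7 but not a unit; v_7(x) = 2 > 0

ℤ_7 = {x ∈ ℚ_7 : v_7(x) ≥ 0} and ℤ_7^× = {x ∈ ℤ_7 : v_7(x) = 0}. Here v_7(1617) = v_7(num) − v_7(den) = 2; compare against these criteria.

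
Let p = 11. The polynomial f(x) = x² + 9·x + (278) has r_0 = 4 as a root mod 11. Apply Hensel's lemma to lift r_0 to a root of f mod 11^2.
r_1 = 70 (mod 121)

Hensel: r_{i+1} = r_i − f(r_i)·(f′(r_i))^{-1} mod 11^{i+2}, f′(x) = 2x + 9. Iterate:
  r_0 = 4 (mod 11)
  r_1 = 70 (mod 121)
Final: r = 70 satisfies f(r) ≡ 0 mod 11^2.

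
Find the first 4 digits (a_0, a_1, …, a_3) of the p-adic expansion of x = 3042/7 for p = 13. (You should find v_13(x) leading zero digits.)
(a_0, …, a_3) = (0, 0, 10, 5)

v_13(3042/7) = 2, so a_0 = ... = a_1 = 0. Factor out: x = 13^2 · u with u = 18/7 a unit in ℤ_13. Expand u iteratively via a_{v+i} = u_i mod 13, u_{i+1} = (u_i − a_{v+i})/13:
  u_0 = 18/7;  a_2 = 10;  u_1 = (u_0 − 10)/13 = -4/7
  u_1 = -4/7;  a_3 = 5;  u_2 = (u_1 − 5)/13 = -3/7
Digits: (0, 0, 10, 5).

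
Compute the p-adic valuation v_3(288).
v_3(288) = 2

v_3(n) is the largest exponent k such that 3^k divides n. Factor out: 288 = 3^2 · 32. (Sign doesn't affect v_p.) So v_3(288) = 2.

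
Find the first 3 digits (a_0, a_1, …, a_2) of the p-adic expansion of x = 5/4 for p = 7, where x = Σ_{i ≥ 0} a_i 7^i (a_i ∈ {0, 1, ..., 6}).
(a_0, …, a_2) = (3, 5, 1)

v_7(5/4) = 0 (numerator and denominator both coprime to 7), so x ∈ ℤ_7^×. Compute digits iteratively via a_i = x_i mod 7, x_{i+1} = (x_i − a_i)/7, with x_0 = x:
  x_0 = 5/4;  a_0 = 3;  x_1 = (x_0 − 3)/7 = -1/4
  x_1 = -1/4;  a_1 = 5;  x_2 = (x_1 − 5)/7 = -3/4
  x_2 = -3/4;  a_2 = 1;  x_3 = (x_2 − 1)/7 = -1/4
Digits: (3, 5, 1).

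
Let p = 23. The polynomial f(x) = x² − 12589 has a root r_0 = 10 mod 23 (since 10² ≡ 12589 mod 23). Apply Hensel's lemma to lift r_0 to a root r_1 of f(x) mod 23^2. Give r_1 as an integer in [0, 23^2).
r_1 = 79 (mod 529)

Hensel's recurrence: r_{i+1} = r_i − f(r_i)·(f′(r_i))^{-1} mod 23^{i+2}, with f′(x) = 2x. Iterate:
  r_0 = 10 (mod 23)
  r_1 = 79 (mod 529)
Final: r_1 = 79, and one checks f(r_1) ≡ 0 mod 23^2.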